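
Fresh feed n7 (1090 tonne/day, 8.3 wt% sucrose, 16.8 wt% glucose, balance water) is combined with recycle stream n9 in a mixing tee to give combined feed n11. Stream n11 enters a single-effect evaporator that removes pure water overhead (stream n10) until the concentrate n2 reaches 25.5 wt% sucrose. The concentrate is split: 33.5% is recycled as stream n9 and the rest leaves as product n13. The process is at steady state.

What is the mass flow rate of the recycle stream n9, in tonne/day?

Overall sucrose balance (none leaves overhead): sucrose in fresh feed = sucrose in product, i.e. 1090×0.083 = (1−0.335)·n2·0.255.
n2 = 90.47/(0.255×0.665) = 533.51 tonne/day.
Recycle n9 = 0.335×533.51 = 178.73 tonne/day.

178.7 tonne/day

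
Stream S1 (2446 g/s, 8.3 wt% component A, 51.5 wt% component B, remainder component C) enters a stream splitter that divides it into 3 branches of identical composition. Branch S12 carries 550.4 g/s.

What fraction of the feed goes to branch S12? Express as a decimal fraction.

Fraction to S12 = 550.4/2446 = 0.2250.

0.225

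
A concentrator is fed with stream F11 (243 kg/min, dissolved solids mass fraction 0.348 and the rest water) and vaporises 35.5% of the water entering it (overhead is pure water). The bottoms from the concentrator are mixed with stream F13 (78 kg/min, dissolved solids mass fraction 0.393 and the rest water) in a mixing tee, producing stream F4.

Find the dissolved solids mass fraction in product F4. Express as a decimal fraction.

0.435

Vapour removed = 0.355×0.652×243 = 56.245 kg/min; concentrate = 186.76 kg/min.
dissolved solids reaching the mixer = 84.564 (from concentrate) + 78×0.393 = 115.22 kg/min.
Product flow = 186.76 + 78 = 264.76 kg/min; dissolved solids fraction = 0.435.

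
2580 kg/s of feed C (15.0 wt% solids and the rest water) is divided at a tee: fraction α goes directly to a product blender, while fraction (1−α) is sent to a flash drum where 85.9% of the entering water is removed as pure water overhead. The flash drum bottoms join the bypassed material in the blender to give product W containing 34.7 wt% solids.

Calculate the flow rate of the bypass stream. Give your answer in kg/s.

573.9 kg/s

All 2580×0.150 = 387 kg/s of solids reaches W, so W = 387/0.347 = 1115.3 kg/s and vapour = 1464.7 kg/s.
The evaporator receives (1−α)·2580 of feed at 0.850 water and removes 0.859 of that water:
0.859×0.850×(1−α)×2580 = 1464.7
(1−α) = 1464.7/1883.8 = 0.7775;  α = 0.2225.
Bypass flow = 0.2225×2580 = 573.94 kg/s.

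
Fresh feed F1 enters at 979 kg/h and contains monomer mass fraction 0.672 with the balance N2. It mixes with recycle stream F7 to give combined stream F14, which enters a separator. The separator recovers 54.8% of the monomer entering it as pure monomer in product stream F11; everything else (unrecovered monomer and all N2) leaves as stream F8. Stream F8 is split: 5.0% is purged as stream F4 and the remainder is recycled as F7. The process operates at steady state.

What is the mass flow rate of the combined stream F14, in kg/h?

N2 enters only via F1 and leaves only via the purge: 979×0.328 = 0.050×(N2 in F8), and the separator passes all N2, so N2 in F14 = N2 in F8 = 6422.2 kg/h.
monomer in F14: m_A = 979×0.672 + (1−0.050)·(1−0.548)·m_A, so m_A = 657.89/0.5706 = 1153 kg/h.
F14 = 1153 + 6422.2 = 7575.2 kg/h.

7575 kg/h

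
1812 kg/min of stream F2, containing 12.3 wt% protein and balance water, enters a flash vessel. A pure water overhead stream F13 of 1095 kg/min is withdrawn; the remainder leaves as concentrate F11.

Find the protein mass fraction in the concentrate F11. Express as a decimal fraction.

protein is not removed: 1812×0.123 = 222.88 kg/min of protein enters F11.
Concentrate = 1812 − 1095 = 717 kg/min.
Mass fraction = 222.88/717 = 0.3108.

0.3108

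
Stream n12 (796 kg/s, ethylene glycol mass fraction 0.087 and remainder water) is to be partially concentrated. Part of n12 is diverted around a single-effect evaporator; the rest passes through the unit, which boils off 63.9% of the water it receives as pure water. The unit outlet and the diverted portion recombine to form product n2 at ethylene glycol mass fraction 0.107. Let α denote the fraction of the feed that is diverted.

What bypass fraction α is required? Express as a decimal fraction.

All 796×0.087 = 69.252 kg/s of ethylene glycol reaches n2, so n2 = 69.252/0.107 = 647.21 kg/s and vapour = 148.79 kg/s.
The evaporator receives (1−α)·796 of feed at 0.913 water and removes 0.639 of that water:
0.639×0.913×(1−α)×796 = 148.79
(1−α) = 148.79/464.39 = 0.3204;  α = 0.6796.

0.680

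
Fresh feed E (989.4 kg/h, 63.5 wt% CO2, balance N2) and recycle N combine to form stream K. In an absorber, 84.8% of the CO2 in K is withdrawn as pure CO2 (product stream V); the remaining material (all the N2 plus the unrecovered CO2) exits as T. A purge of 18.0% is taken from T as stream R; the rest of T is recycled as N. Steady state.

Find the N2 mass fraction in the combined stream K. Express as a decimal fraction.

N2 enters only via E and leaves only via the purge: 989.4×0.365 = 0.180×(N2 in T), and the absorber passes all N2, so N2 in K = N2 in T = 2006.3 kg/h.
CO2 in K: m_A = 989.4×0.635 + (1−0.180)·(1−0.848)·m_A, so m_A = 628.27/0.8754 = 717.73 kg/h.
K = 717.73 + 2006.3 = 2724 kg/h.
N2 fraction in K = 2006.3/2724 = 0.7365.

0.7365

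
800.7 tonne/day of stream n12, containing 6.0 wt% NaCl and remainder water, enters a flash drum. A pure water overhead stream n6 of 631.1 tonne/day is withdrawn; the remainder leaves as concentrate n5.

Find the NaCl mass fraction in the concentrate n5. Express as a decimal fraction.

NaCl is not removed: 800.7×0.060 = 48.042 tonne/day of NaCl enters n5.
Concentrate = 800.7 − 631.1 = 169.6 tonne/day.
Mass fraction = 48.042/169.6 = 0.283.

0.283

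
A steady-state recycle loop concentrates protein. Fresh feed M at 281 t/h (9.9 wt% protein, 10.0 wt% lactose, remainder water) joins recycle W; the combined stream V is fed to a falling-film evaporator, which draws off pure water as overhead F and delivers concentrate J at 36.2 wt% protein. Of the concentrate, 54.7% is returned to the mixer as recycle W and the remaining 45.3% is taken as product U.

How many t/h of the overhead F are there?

204.2 t/h

Overall protein balance (none leaves overhead): protein in fresh feed = protein in product, i.e. 281×0.099 = (1−0.547)·J·0.362.
J = 27.819/(0.362×0.453) = 169.64 t/h.
Recycle W = 0.547×169.64 = 92.794 t/h.
Combined feed V = 281 + 92.794 = 373.79 t/h.
Overhead F = V − J = 373.79 − 169.64 = 204.15 t/h.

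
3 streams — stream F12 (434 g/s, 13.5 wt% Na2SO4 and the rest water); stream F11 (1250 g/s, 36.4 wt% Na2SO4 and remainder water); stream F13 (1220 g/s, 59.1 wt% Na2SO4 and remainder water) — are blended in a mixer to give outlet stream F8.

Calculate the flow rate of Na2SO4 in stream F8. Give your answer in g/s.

Na2SO4 out = Na2SO4 in = 434×0.135 + 1250×0.364 + 1220×0.591 = 1234.6 g/s.

1235 g/s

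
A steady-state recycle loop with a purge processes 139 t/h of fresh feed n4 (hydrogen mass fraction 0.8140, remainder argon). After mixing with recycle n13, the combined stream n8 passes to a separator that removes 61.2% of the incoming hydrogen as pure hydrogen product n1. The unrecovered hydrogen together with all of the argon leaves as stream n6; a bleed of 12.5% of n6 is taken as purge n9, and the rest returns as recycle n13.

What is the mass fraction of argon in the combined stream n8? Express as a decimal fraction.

0.5470

argon enters only via n4 and leaves only via the purge: 139×0.186 = 0.125×(argon in n6), and the separator passes all argon, so argon in n8 = argon in n6 = 206.83 t/h.
hydrogen in n8: m_A = 139×0.814 + (1−0.125)·(1−0.612)·m_A, so m_A = 113.15/0.6605 = 171.3 t/h.
n8 = 171.3 + 206.83 = 378.14 t/h.
argon fraction in n8 = 206.83/378.14 = 0.5470.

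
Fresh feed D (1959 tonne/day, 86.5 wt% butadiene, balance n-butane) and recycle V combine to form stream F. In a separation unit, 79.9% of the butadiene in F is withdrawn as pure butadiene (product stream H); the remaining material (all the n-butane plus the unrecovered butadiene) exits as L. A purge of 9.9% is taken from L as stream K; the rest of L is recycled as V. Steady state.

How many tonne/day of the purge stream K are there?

n-butane enters only via D and leaves only via the purge: 1959×0.135 = 0.099×(n-butane in L), and the separation unit passes all n-butane, so n-butane in F = n-butane in L = 2671.4 tonne/day.
butadiene in F: m_A = 1959×0.865 + (1−0.099)·(1−0.799)·m_A, so m_A = 1694.5/0.8189 = 2069.3 tonne/day.
L = (1−0.799)×2069.3 + 2671.4 = 3087.3 tonne/day.
Purge K = 0.099×3087.3 = 305.64 tonne/day.

305.6 tonne/day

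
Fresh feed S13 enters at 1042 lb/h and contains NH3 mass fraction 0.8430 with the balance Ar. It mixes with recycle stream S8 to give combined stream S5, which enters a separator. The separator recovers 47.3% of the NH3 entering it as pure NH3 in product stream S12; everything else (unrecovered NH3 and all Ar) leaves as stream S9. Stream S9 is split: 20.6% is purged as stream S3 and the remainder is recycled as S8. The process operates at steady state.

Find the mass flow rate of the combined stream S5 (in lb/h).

2305 lb/h

Ar enters only via S13 and leaves only via the purge: 1042×0.157 = 0.206×(Ar in S9), and the separator passes all Ar, so Ar in S5 = Ar in S9 = 794.15 lb/h.
NH3 in S5: m_A = 1042×0.843 + (1−0.206)·(1−0.473)·m_A, so m_A = 878.41/0.5816 = 1510.4 lb/h.
S5 = 1510.4 + 794.15 = 2304.6 lb/h.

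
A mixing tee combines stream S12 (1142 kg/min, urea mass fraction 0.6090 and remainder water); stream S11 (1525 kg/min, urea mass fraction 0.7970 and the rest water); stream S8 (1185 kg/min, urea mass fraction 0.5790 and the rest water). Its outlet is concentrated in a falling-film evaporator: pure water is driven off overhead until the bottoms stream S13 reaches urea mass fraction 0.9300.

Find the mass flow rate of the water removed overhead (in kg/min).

urea entering = 1142×0.609 + 1525×0.797 + 1185×0.579 = 2597 kg/min.
All urea reports to S13, so S13 = 2597/0.930 = 2792.5 kg/min.
Total feed = 3852 kg/min; overhead = 3852 − 2792.5 = 1059.5 kg/min.

1060 kg/min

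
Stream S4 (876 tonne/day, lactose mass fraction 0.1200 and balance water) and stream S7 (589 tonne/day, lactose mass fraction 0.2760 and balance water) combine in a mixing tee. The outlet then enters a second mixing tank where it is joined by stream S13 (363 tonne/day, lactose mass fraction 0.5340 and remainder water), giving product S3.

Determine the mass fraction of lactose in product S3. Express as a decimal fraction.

0.2525

Overall, product flow = 1828 tonne/day.
lactose in = 876×0.120 + 589×0.276 + 363×0.534 = 461.53 tonne/day.
lactose fraction in S3 = 0.2525.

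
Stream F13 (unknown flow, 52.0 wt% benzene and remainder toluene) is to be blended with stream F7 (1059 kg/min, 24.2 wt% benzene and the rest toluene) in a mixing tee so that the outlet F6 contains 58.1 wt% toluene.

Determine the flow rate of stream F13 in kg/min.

Let F13 be the unknown flow. Total out = 1059 + F13.
toluene balance: 802.72 + 0.480·F13 = 0.581·(1059 + F13)
(0.480 − 0.581)·F13 = 0.581×1059 − 802.72 = -187.44
F13 = -187.44 / -0.101 = 1855.9 kg/min

1856 kg/min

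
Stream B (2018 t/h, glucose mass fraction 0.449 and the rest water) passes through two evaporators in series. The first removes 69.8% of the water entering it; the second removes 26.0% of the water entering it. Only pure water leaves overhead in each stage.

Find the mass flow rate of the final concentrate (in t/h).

1155 t/h

water in feed = 2018×0.551 = 1111.9 t/h.
After stage 1: water left = (1−0.698)×1111.9 = 335.8; stream total = 1241.9 t/h.
After stage 2: water left = (1−0.260)×335.8 = 248.49; final concentrate = 1154.6 t/h.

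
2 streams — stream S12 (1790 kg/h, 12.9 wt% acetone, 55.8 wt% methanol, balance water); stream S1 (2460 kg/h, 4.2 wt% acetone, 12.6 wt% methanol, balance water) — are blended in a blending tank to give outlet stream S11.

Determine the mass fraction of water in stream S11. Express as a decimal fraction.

Total flow out = 1790 + 2460 = 4250 kg/h.
water in = 1790×0.313 + 2460×0.832 = 2607 kg/h.
water mass fraction in S11 = 2607/4250 = 0.613.

0.613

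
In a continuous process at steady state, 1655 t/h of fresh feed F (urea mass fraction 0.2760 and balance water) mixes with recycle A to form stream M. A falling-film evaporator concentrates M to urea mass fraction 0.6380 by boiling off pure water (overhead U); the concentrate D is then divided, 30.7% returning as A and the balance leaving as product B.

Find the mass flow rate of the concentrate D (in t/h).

Overall urea balance (none leaves overhead): urea in fresh feed = urea in product, i.e. 1655×0.276 = (1−0.307)·D·0.638.
D = 456.78/(0.638×0.693) = 1033.1 t/h.

1033 t/h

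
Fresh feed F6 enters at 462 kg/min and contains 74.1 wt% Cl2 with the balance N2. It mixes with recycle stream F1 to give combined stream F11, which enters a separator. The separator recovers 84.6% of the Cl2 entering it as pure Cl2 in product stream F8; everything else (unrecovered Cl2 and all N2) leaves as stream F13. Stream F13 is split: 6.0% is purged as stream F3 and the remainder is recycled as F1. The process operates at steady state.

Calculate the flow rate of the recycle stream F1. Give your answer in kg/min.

N2 enters only via F6 and leaves only via the purge: 462×0.259 = 0.060×(N2 in F13), and the separator passes all N2, so N2 in F11 = N2 in F13 = 1994.3 kg/min.
Cl2 in F11: m_A = 462×0.741 + (1−0.060)·(1−0.846)·m_A, so m_A = 342.34/0.8552 = 400.29 kg/min.
F13 = (1−0.846)×400.29 + 1994.3 = 2055.9 kg/min.
Recycle F1 = (1−0.060)×2055.9 = 1932.6 kg/min.

1933 kg/min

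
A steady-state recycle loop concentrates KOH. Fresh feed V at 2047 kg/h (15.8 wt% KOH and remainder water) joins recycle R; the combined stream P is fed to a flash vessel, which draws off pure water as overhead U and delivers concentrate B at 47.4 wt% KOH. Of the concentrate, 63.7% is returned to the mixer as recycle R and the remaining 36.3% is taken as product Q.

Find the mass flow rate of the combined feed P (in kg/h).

Overall KOH balance (none leaves overhead): KOH in fresh feed = KOH in product, i.e. 2047×0.158 = (1−0.637)·B·0.474.
B = 323.43/(0.474×0.363) = 1879.7 kg/h.
Recycle R = 0.637×1879.7 = 1197.4 kg/h.
Combined feed P = 2047 + 1197.4 = 3244.4 kg/h.

3244 kg/h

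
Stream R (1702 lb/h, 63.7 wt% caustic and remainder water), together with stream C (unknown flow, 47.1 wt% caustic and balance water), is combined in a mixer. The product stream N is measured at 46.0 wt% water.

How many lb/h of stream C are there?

2393 lb/h

Let C be the unknown flow. Total out = 1702 + C.
water balance: 617.83 + 0.529·C = 0.460·(1702 + C)
(0.529 − 0.460)·C = 0.460×1702 − 617.83 = 165.09
C = 165.09 / 0.069 = 2392.7 lb/h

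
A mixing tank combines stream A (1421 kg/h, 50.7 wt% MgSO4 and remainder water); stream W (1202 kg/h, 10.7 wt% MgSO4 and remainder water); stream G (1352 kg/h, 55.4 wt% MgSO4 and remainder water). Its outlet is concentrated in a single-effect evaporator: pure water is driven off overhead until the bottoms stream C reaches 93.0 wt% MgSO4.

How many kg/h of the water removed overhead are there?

MgSO4 entering = 1421×0.507 + 1202×0.107 + 1352×0.554 = 1598.1 kg/h.
All MgSO4 reports to C, so C = 1598.1/0.930 = 1718.4 kg/h.
Total feed = 3975 kg/h; overhead = 3975 − 1718.4 = 2256.6 kg/h.

2257 kg/h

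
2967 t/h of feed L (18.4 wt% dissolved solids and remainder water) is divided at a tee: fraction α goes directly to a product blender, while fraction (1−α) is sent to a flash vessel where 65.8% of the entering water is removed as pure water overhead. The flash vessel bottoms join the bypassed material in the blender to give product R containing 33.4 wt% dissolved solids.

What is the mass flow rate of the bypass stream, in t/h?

All 2967×0.184 = 545.93 t/h of dissolved solids reaches R, so R = 545.93/0.334 = 1634.5 t/h and vapour = 1332.5 t/h.
The evaporator receives (1−α)·2967 of feed at 0.816 water and removes 0.658 of that water:
0.658×0.816×(1−α)×2967 = 1332.5
(1−α) = 1332.5/1593.1 = 0.8364;  α = 0.1636.
Bypass flow = 0.1636×2967 = 485.32 t/h.

485.3 t/h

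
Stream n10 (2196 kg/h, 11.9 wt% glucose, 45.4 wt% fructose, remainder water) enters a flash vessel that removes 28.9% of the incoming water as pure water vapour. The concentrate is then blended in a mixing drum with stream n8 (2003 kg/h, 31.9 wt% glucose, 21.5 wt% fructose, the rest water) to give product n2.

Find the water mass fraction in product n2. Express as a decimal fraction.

Vapour removed = 0.289×0.427×2196 = 270.99 kg/h; concentrate = 1925 kg/h.
water reaching the mixer = 666.7 (from concentrate) + 2003×0.466 = 1600.1 kg/h.
Product flow = 1925 + 2003 = 3928 kg/h; water fraction = 0.407.

0.407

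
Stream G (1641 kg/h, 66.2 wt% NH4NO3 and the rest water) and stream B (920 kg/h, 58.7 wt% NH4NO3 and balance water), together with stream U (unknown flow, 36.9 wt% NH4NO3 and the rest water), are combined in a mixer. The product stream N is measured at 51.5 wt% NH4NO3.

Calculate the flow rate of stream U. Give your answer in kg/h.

2106 kg/h

Let U be the unknown flow. Total out = 2561 + U.
NH4NO3 balance: 1626.4 + 0.369·U = 0.515·(2561 + U)
(0.369 − 0.515)·U = 0.515×2561 − 1626.4 = -307.47
U = -307.47 / -0.146 = 2105.9 kg/h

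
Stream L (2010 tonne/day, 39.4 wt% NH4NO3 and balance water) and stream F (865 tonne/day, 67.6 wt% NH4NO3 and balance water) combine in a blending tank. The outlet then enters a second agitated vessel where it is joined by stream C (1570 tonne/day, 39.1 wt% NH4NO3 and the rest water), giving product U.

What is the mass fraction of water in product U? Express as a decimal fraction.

0.552

Overall, product flow = 4445 tonne/day.
water in = 2010×0.606 + 865×0.324 + 1570×0.609 = 2454.4 tonne/day.
water fraction in U = 0.552.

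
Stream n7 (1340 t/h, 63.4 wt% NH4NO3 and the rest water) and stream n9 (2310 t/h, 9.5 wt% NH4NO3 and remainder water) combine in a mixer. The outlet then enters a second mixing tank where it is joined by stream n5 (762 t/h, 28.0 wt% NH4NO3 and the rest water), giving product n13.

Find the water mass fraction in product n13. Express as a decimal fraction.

0.709

Overall, product flow = 4412 t/h.
water in = 1340×0.366 + 2310×0.905 + 762×0.720 = 3129.6 t/h.
water fraction in n13 = 0.709.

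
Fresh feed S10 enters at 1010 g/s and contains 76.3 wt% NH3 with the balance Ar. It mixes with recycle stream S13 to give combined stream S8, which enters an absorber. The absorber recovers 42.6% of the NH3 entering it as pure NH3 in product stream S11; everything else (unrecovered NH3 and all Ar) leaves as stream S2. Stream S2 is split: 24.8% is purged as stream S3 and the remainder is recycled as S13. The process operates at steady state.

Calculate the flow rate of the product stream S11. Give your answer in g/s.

NH3 in S8: m_A = 1010×0.763 + (1−0.248)·(1−0.426)·m_A, so m_A = 770.63/0.5684 = 1355.9 g/s.
Product S11 = 0.426×1355.9 = 577.61 g/s.

577.6 g/s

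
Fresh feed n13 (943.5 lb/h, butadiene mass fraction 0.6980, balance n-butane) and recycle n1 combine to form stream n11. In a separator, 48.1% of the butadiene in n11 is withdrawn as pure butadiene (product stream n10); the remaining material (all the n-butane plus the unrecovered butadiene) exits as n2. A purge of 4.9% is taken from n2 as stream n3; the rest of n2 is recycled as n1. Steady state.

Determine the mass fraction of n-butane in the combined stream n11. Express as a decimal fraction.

n-butane enters only via n13 and leaves only via the purge: 943.5×0.302 = 0.049×(n-butane in n2), and the separator passes all n-butane, so n-butane in n11 = n-butane in n2 = 5815 lb/h.
butadiene in n11: m_A = 943.5×0.698 + (1−0.049)·(1−0.481)·m_A, so m_A = 658.56/0.5064 = 1300.4 lb/h.
n11 = 1300.4 + 5815 = 7115.4 lb/h.
n-butane fraction in n11 = 5815/7115.4 = 0.8172.

0.8172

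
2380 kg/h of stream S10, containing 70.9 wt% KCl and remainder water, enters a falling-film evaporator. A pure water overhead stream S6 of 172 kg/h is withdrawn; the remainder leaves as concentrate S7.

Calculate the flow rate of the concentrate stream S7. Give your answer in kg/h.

2208 kg/h

Concentrate = 2380 − 172 = 2208 kg/h.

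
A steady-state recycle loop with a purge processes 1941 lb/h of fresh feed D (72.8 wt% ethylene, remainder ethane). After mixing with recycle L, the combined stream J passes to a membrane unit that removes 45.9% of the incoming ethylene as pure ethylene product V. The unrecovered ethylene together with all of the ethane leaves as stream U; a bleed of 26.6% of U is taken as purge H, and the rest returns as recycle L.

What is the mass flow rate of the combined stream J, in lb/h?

4329 lb/h

ethane enters only via D and leaves only via the purge: 1941×0.272 = 0.266×(ethane in U), and the membrane unit passes all ethane, so ethane in J = ethane in U = 1984.8 lb/h.
ethylene in J: m_A = 1941×0.728 + (1−0.266)·(1−0.459)·m_A, so m_A = 1413/0.6029 = 2343.7 lb/h.
J = 2343.7 + 1984.8 = 4328.5 lb/h.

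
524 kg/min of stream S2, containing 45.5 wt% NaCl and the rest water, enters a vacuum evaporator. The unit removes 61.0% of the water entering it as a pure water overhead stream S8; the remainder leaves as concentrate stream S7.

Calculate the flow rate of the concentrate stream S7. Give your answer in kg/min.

water entering = 524×0.545 = 285.58 kg/min; overhead removed = 0.610×285.58 = 174.2 kg/min.
Concentrate = 524 − 174.2 = 349.8 kg/min.

349.8 kg/min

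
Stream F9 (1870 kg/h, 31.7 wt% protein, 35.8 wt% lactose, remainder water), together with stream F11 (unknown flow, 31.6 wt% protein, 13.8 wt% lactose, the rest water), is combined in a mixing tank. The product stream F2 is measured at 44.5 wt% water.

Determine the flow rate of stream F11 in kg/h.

Let F11 be the unknown flow. Total out = 1870 + F11.
water balance: 607.75 + 0.546·F11 = 0.445·(1870 + F11)
(0.546 − 0.445)·F11 = 0.445×1870 − 607.75 = 224.4
F11 = 224.4 / 0.101 = 2221.8 kg/h

2222 kg/h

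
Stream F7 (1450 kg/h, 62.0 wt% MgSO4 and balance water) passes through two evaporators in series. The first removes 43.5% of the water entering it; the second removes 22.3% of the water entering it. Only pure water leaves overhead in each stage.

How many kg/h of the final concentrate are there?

1141 kg/h

water in feed = 1450×0.380 = 551 kg/h.
After stage 1: water left = (1−0.435)×551 = 311.31; stream total = 1210.3 kg/h.
After stage 2: water left = (1−0.223)×311.31 = 241.89; final concentrate = 1140.9 kg/h.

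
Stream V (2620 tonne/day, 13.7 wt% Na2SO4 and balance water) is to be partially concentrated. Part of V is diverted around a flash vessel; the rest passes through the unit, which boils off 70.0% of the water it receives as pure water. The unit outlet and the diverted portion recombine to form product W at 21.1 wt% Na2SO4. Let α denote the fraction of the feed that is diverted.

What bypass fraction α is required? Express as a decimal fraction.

0.419

All 2620×0.137 = 358.94 tonne/day of Na2SO4 reaches W, so W = 358.94/0.211 = 1701.1 tonne/day and vapour = 918.86 tonne/day.
The evaporator receives (1−α)·2620 of feed at 0.863 water and removes 0.700 of that water:
0.700×0.863×(1−α)×2620 = 918.86
(1−α) = 918.86/1582.7 = 0.5806;  α = 0.4194.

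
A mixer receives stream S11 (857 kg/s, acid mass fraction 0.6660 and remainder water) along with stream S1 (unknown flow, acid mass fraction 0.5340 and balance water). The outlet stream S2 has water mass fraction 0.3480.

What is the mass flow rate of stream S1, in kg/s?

Let S1 be the unknown flow. Total out = 857 + S1.
water balance: 286.24 + 0.466·S1 = 0.348·(857 + S1)
(0.466 − 0.348)·S1 = 0.348×857 − 286.24 = 11.998
S1 = 11.998 / 0.118 = 101.68 kg/s

101.7 kg/s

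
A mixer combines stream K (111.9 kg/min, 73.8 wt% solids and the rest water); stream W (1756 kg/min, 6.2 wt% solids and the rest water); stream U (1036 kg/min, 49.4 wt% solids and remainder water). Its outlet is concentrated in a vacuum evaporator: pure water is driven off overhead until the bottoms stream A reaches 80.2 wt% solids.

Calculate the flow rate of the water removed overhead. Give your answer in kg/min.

2027 kg/min

solids entering = 111.9×0.738 + 1756×0.062 + 1036×0.494 = 703.24 kg/min.
All solids reports to A, so A = 703.24/0.802 = 876.86 kg/min.
Total feed = 2903.9 kg/min; overhead = 2903.9 − 876.86 = 2027 kg/min.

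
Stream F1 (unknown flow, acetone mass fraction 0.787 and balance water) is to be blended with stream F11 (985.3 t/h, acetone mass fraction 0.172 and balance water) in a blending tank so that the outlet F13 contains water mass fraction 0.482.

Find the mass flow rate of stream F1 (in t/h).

Let F1 be the unknown flow. Total out = 985.3 + F1.
water balance: 815.83 + 0.213·F1 = 0.482·(985.3 + F1)
(0.213 − 0.482)·F1 = 0.482×985.3 − 815.83 = -340.91
F1 = -340.91 / -0.269 = 1267.3 t/h

1267 t/h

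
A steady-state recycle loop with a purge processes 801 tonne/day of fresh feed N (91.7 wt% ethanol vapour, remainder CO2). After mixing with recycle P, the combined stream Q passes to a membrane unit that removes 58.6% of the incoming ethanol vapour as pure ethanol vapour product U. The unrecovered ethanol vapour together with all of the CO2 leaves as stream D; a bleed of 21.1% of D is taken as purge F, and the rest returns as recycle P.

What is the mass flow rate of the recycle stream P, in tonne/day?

CO2 enters only via N and leaves only via the purge: 801×0.083 = 0.211×(CO2 in D), and the membrane unit passes all CO2, so CO2 in Q = CO2 in D = 315.09 tonne/day.
ethanol vapour in Q: m_A = 801×0.917 + (1−0.211)·(1−0.586)·m_A, so m_A = 734.52/0.6734 = 1090.8 tonne/day.
D = (1−0.586)×1090.8 + 315.09 = 766.69 tonne/day.
Recycle P = (1−0.211)×766.69 = 604.92 tonne/day.

604.9 tonne/day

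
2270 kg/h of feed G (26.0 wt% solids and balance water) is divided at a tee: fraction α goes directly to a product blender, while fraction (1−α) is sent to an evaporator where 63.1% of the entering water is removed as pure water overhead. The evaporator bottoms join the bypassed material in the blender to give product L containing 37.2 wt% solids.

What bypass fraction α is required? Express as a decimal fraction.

0.355

All 2270×0.260 = 590.2 kg/h of solids reaches L, so L = 590.2/0.372 = 1586.6 kg/h and vapour = 683.44 kg/h.
The evaporator receives (1−α)·2270 of feed at 0.740 water and removes 0.631 of that water:
0.631×0.740×(1−α)×2270 = 683.44
(1−α) = 683.44/1060 = 0.6448;  α = 0.3552.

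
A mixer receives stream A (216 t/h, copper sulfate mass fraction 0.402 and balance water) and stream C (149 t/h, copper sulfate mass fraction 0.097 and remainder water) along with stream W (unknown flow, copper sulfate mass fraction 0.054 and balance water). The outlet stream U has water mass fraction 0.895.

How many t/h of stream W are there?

1235 t/h

Let W be the unknown flow. Total out = 365 + W.
water balance: 263.72 + 0.946·W = 0.895·(365 + W)
(0.946 − 0.895)·W = 0.895×365 − 263.72 = 62.96
W = 62.96 / 0.051 = 1234.5 t/h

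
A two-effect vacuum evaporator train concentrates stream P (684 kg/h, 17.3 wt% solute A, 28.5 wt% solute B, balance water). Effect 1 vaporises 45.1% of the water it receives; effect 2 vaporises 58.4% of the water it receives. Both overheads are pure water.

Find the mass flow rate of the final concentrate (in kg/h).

397.9 kg/h

water in feed = 684×0.542 = 370.73 kg/h.
After stage 1: water left = (1−0.451)×370.73 = 203.53; stream total = 516.8 kg/h.
After stage 2: water left = (1−0.584)×203.53 = 84.668; final concentrate = 397.94 kg/h.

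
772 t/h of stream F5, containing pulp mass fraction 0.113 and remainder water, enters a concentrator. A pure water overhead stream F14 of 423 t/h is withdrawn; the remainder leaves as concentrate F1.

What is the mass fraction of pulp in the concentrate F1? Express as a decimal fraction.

0.250

pulp is not removed: 772×0.113 = 87.236 t/h of pulp enters F1.
Concentrate = 772 − 423 = 349 t/h.
Mass fraction = 87.236/349 = 0.250.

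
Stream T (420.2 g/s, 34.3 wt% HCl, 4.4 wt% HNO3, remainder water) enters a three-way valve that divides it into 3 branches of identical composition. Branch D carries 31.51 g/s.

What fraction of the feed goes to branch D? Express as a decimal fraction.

0.075

Fraction to D = 31.51/420.2 = 0.0750.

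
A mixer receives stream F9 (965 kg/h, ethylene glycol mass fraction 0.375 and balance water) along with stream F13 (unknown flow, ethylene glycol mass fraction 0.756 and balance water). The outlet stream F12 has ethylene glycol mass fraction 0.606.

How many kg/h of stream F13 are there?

1486 kg/h

Let F13 be the unknown flow. Total out = 965 + F13.
ethylene glycol balance: 361.88 + 0.756·F13 = 0.606·(965 + F13)
(0.756 − 0.606)·F13 = 0.606×965 − 361.88 = 222.91
F13 = 222.91 / 0.150 = 1486.1 kg/h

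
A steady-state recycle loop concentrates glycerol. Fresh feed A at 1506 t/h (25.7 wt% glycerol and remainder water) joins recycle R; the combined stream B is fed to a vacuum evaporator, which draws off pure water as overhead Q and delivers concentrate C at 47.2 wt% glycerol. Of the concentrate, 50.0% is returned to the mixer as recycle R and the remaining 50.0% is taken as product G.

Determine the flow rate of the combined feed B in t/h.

2326 t/h

Overall glycerol balance (none leaves overhead): glycerol in fresh feed = glycerol in product, i.e. 1506×0.257 = (1−0.500)·C·0.472.
C = 387.04/(0.472×0.500) = 1640 t/h.
Recycle R = 0.500×1640 = 820 t/h.
Combined feed B = 1506 + 820 = 2326 t/h.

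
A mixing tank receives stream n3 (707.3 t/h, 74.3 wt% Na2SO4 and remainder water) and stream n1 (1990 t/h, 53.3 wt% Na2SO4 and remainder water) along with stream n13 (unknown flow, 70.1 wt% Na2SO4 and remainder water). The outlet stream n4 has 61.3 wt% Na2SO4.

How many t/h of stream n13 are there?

764.2 t/h

Let n13 be the unknown flow. Total out = 2697.3 + n13.
Na2SO4 balance: 1586.2 + 0.701·n13 = 0.613·(2697.3 + n13)
(0.701 − 0.613)·n13 = 0.613×2697.3 − 1586.2 = 67.251
n13 = 67.251 / 0.088 = 764.22 t/h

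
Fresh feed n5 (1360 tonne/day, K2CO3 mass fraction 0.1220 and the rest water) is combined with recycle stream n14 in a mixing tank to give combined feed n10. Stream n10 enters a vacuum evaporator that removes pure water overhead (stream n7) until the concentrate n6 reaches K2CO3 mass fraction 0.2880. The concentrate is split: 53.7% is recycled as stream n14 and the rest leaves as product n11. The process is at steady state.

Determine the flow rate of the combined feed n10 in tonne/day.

2028 tonne/day

Overall K2CO3 balance (none leaves overhead): K2CO3 in fresh feed = K2CO3 in product, i.e. 1360×0.122 = (1−0.537)·n6·0.288.
n6 = 165.92/(0.288×0.463) = 1244.3 tonne/day.
Recycle n14 = 0.537×1244.3 = 668.19 tonne/day.
Combined feed n10 = 1360 + 668.19 = 2028.2 tonne/day.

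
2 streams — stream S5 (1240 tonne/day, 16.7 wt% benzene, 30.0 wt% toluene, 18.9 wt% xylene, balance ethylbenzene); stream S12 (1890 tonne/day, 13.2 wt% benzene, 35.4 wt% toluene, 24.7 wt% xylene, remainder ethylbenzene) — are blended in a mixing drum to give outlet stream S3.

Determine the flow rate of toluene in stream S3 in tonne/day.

toluene out = toluene in = 1240×0.300 + 1890×0.354 = 1041.1 tonne/day.

1041 tonne/day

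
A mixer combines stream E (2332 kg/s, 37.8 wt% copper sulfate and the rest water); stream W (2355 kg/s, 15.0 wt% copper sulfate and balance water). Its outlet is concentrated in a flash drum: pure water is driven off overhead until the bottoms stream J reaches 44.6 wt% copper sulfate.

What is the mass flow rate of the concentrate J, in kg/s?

copper sulfate entering = 2332×0.378 + 2355×0.150 = 1234.7 kg/s.
All copper sulfate reports to J, so J = 1234.7/0.446 = 2768.5 kg/s.

2768 kg/s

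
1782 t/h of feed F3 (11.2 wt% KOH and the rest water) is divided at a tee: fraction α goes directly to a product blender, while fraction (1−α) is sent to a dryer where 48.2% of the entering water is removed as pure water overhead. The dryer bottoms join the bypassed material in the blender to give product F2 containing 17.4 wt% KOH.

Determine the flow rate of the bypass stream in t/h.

All 1782×0.112 = 199.58 t/h of KOH reaches F2, so F2 = 199.58/0.174 = 1147 t/h and vapour = 634.97 t/h.
The evaporator receives (1−α)·1782 of feed at 0.888 water and removes 0.482 of that water:
0.482×0.888×(1−α)×1782 = 634.97
(1−α) = 634.97/762.72 = 0.8325;  α = 0.1675.
Bypass flow = 0.1675×1782 = 298.49 t/h.

298.5 t/h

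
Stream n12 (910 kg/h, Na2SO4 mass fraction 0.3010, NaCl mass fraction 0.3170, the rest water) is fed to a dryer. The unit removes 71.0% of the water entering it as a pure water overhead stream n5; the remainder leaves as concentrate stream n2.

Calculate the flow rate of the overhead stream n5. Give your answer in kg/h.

water entering = 910×0.382 = 347.62 kg/h; overhead removed = 0.710×347.62 = 246.81 kg/h.

246.8 kg/h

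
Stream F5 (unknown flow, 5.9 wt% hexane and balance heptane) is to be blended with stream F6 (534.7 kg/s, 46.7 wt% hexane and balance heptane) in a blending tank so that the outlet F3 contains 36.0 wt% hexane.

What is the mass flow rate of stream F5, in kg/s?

Let F5 be the unknown flow. Total out = 534.7 + F5.
hexane balance: 249.7 + 0.059·F5 = 0.360·(534.7 + F5)
(0.059 − 0.360)·F5 = 0.360×534.7 − 249.7 = -57.213
F5 = -57.213 / -0.301 = 190.08 kg/s

190.1 kg/s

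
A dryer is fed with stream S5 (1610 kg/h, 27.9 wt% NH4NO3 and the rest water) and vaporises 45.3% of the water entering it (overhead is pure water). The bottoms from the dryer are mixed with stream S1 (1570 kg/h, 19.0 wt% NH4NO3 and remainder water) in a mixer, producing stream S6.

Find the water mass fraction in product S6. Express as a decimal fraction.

0.7184

Vapour removed = 0.453×0.721×1610 = 525.85 kg/h; concentrate = 1084.2 kg/h.
water reaching the mixer = 634.96 (from concentrate) + 1570×0.810 = 1906.7 kg/h.
Product flow = 1084.2 + 1570 = 2654.2 kg/h; water fraction = 0.7184.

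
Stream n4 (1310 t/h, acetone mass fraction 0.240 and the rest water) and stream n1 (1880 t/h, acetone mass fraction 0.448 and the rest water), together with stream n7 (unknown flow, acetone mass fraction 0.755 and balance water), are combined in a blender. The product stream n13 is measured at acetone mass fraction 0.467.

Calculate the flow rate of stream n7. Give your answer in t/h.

Let n7 be the unknown flow. Total out = 3190 + n7.
acetone balance: 1156.6 + 0.755·n7 = 0.467·(3190 + n7)
(0.755 − 0.467)·n7 = 0.467×3190 − 1156.6 = 333.09
n7 = 333.09 / 0.288 = 1156.6 t/h

1157 t/h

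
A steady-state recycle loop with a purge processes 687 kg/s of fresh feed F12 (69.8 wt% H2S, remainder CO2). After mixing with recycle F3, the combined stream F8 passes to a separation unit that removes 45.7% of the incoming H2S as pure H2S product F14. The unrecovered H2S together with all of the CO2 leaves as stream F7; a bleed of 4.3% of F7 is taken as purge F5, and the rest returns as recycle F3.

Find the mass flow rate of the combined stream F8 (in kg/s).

CO2 enters only via F12 and leaves only via the purge: 687×0.302 = 0.043×(CO2 in F7), and the separation unit passes all CO2, so CO2 in F8 = CO2 in F7 = 4825 kg/s.
H2S in F8: m_A = 687×0.698 + (1−0.043)·(1−0.457)·m_A, so m_A = 479.53/0.4803 = 998.29 kg/s.
F8 = 998.29 + 4825 = 5823.3 kg/s.

5823 kg/s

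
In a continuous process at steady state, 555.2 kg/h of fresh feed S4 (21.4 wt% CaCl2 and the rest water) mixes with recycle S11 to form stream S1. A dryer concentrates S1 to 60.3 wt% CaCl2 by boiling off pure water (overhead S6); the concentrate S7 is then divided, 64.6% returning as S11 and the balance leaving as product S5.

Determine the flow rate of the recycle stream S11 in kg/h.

359.6 kg/h

Overall CaCl2 balance (none leaves overhead): CaCl2 in fresh feed = CaCl2 in product, i.e. 555.2×0.214 = (1−0.646)·S7·0.603.
S7 = 118.81/(0.603×0.354) = 556.6 kg/h.
Recycle S11 = 0.646×556.6 = 359.56 kg/h.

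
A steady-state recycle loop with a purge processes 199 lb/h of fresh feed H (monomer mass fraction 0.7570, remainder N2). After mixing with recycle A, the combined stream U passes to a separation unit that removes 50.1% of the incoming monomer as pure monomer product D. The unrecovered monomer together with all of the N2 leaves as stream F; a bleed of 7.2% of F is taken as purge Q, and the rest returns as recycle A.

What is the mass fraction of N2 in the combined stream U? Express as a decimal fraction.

0.7053

N2 enters only via H and leaves only via the purge: 199×0.243 = 0.072×(N2 in F), and the separation unit passes all N2, so N2 in U = N2 in F = 671.62 lb/h.
monomer in U: m_A = 199×0.757 + (1−0.072)·(1−0.501)·m_A, so m_A = 150.64/0.5369 = 280.56 lb/h.
U = 280.56 + 671.62 = 952.19 lb/h.
N2 fraction in U = 671.62/952.19 = 0.7053.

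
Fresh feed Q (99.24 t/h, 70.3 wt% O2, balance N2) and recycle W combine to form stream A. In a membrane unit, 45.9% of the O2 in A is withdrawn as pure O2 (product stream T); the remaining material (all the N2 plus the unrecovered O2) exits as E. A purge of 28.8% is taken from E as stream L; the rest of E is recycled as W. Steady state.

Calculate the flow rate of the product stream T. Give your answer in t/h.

52.09 t/h

O2 in A: m_A = 99.24×0.703 + (1−0.288)·(1−0.459)·m_A, so m_A = 69.766/0.6148 = 113.48 t/h.
Product T = 0.459×113.48 = 52.085 t/h.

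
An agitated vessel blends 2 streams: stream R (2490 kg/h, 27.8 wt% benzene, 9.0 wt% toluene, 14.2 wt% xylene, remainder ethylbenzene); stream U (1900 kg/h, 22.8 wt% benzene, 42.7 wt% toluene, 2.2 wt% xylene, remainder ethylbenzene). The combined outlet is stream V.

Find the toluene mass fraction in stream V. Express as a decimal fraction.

0.236

Total flow out = 2490 + 1900 = 4390 kg/h.
toluene in = 2490×0.090 + 1900×0.427 = 1035.4 kg/h.
toluene mass fraction in V = 1035.4/4390 = 0.236.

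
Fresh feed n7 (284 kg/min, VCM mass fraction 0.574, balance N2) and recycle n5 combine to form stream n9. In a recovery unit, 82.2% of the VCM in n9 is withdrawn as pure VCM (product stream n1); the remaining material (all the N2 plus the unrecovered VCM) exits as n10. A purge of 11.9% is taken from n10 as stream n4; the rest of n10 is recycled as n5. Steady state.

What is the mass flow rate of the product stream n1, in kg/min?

158.9 kg/min

VCM in n9: m_A = 284×0.574 + (1−0.119)·(1−0.822)·m_A, so m_A = 163.02/0.8432 = 193.33 kg/min.
Product n1 = 0.822×193.33 = 158.92 kg/min.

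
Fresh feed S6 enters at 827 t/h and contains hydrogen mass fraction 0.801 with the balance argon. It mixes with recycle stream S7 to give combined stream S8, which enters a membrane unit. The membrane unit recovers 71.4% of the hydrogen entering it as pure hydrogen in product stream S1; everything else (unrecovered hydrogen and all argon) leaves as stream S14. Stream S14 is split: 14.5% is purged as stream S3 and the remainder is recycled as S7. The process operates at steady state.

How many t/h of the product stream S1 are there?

626.1 t/h

hydrogen in S8: m_A = 827×0.801 + (1−0.145)·(1−0.714)·m_A, so m_A = 662.43/0.7555 = 876.84 t/h.
Product S1 = 0.714×876.84 = 626.06 t/h.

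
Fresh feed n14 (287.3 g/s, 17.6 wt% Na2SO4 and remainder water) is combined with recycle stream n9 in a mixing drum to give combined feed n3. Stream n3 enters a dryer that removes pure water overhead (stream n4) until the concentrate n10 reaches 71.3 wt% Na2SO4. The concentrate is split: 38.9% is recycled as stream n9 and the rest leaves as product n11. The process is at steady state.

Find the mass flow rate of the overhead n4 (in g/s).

216.4 g/s

Overall Na2SO4 balance (none leaves overhead): Na2SO4 in fresh feed = Na2SO4 in product, i.e. 287.3×0.176 = (1−0.389)·n10·0.713.
n10 = 50.565/(0.713×0.611) = 116.07 g/s.
Recycle n9 = 0.389×116.07 = 45.151 g/s.
Combined feed n3 = 287.3 + 45.151 = 332.45 g/s.
Overhead n4 = n3 − n10 = 332.45 − 116.07 = 216.38 g/s.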